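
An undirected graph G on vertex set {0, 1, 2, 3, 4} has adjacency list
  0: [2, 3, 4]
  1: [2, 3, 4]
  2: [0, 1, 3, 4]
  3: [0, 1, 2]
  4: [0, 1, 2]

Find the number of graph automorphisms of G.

Vertex 2 is the unique vertex of degree 4; the remaining 4 vertices each have degree 3 and induce a cycle, so G is the wheel on 5 vertices with hub 2. With the hub fixed, the remaining symmetry is that of the rim cycle C_4, giving the dihedral group D_4.

8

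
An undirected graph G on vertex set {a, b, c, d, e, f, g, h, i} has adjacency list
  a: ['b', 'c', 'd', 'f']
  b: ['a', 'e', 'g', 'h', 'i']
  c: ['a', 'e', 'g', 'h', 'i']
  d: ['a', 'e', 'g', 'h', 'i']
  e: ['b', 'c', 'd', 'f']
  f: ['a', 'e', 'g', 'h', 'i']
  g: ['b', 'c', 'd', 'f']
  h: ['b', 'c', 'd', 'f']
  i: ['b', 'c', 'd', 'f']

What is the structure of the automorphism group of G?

S_5 × S_4

The vertices split by degree into {b, c, d, f} (degree 5) and {a, e, g, h, i} (degree 4); every edge runs between the two parts, so G is the complete bipartite graph K_{4,5}. Automorphisms preserve the bipartition setwise (since the parts differ in size) and act as S_5 × S_4 within it; |Aut| = 2880.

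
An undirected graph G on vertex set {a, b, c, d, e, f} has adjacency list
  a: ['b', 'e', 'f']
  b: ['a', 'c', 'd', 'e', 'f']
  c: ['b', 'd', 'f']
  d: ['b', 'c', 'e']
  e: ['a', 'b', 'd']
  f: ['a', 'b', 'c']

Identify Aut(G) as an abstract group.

Vertex b is the unique vertex of degree 5; the remaining 5 vertices each have degree 3 and induce a cycle, so G is the wheel on 6 vertices with hub b. Every automorphism fixes the hub and acts on the rim 5-cycle, so Aut(G) ≅ Aut(C_5) = D_5 of order 10.

D_5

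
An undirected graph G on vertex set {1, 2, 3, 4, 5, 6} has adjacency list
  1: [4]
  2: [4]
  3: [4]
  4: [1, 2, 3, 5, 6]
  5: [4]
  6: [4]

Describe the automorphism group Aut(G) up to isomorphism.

the symmetric group on 5 letters

Vertex 4 has degree 5 and every other vertex has degree 1, so G is the star K_{1,5} with centre 4. The 5 leaves are pairwise interchangeable while the centre is fixed, giving Aut(G) = S_5.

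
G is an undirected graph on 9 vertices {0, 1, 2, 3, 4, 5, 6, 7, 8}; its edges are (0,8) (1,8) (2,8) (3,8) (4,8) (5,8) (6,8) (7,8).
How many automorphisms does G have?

Vertex 8 has degree 8 and every other vertex has degree 1, so G is the star K_{1,8} with centre 8. The 8 leaves are pairwise interchangeable while the centre is fixed, giving Aut(G) = S_8.

40320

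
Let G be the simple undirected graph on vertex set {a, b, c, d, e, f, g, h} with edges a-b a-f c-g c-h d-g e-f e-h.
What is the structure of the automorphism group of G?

The degree sequence is [2, 1, 2, 1, 2, 2, 2, 2]; the two degree-1 vertices b and d are the ends of a path, so G = P_8. A path has exactly one nontrivial symmetry — reversal — giving Aut(G) of order 2.

C_2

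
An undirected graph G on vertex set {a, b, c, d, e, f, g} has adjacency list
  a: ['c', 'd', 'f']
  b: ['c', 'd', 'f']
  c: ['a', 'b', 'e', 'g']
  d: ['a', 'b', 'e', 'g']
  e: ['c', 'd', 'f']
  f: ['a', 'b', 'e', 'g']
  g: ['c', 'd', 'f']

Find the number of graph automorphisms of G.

The vertices split by degree into {c, d, f} (degree 4) and {a, b, e, g} (degree 3); every edge runs between the two parts, so G is the complete bipartite graph K_{3,4}. Automorphisms preserve the bipartition setwise (since the parts differ in size) and act as S_4 × S_3 within it; |Aut| = 144.

144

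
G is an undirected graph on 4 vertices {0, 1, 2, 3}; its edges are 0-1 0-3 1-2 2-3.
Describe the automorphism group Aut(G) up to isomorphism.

D_4

G is 2-regular and bipartite on 2^2 = 4 vertices with girth 4; it is the hypercube graph Q_2. Aut(Q_2) consists of the signed permutations of the 2 coordinate axes: 2! permutations times 2^2 sign flips, so |Aut| = 2^2·2! = 8.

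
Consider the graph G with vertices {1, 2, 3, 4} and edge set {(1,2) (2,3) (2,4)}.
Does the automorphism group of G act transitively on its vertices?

Vertex 2 is the only vertex of degree 3, so every automorphism fixes it; G is not vertex-transitive.

No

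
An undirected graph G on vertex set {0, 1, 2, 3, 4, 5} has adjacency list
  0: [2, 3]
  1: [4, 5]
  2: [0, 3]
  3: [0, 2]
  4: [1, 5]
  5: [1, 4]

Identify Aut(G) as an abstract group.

D_3 ≀ Z_2

G has two connected components, {0, 2, 3} and {1, 4, 5}; each is 2-regular, so G = C_3 ⊔ C_3. With two isomorphic components, Aut(G) = Aut(C_3) ≀ S_2 = (D_3 × D_3) ⋊ Z_2: permute each cycle by D_3, then optionally swap the two cycles. Order 2·(2·3)² = 72.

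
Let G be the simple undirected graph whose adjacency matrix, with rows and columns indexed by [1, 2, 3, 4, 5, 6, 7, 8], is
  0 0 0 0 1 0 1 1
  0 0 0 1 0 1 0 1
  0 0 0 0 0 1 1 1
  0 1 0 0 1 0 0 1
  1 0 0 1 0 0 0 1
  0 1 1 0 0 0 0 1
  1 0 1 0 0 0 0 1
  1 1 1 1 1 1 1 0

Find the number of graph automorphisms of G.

Vertex 8 is the unique vertex of degree 7; the remaining 7 vertices each have degree 3 and induce a cycle, so G is the wheel on 8 vertices with hub 8. With the hub fixed, the remaining symmetry is that of the rim cycle C_7, giving the dihedral group D_7.

14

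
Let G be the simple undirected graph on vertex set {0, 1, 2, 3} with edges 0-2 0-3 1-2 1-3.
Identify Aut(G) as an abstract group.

the dihedral group of order 8

G is 2-regular and bipartite on 2^2 = 4 vertices with girth 4; it is the hypercube graph Q_2. The symmetry group of the 2-cube is the hyperoctahedral group B_2 = Z_2 ≀ S_2, of order 2^2·2! = 8.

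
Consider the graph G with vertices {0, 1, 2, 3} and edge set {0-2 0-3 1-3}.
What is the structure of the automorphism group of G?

C_2

The degree sequence is [2, 1, 1, 2]; the two degree-1 vertices 1 and 2 are the ends of a path, so G = P_4. The only nontrivial automorphism of a path is the end-to-end reflection, so Aut(G) ≅ Z_2.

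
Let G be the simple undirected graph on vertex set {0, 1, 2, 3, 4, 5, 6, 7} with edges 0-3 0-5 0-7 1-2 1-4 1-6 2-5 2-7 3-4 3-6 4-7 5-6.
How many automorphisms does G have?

G is 3-regular and bipartite on 2^3 = 8 vertices with girth 4; it is the hypercube graph Q_3. The symmetry group of the 3-cube is the hyperoctahedral group B_3 = Z_2 ≀ S_3, of order 2^3·3! = 48.

48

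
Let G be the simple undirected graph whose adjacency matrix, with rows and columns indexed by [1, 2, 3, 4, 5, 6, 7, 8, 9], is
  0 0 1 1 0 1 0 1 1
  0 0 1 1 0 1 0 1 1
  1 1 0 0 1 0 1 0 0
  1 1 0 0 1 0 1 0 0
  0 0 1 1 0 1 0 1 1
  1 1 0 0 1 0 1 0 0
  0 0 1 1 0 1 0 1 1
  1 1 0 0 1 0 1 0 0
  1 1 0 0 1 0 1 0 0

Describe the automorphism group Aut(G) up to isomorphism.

S_5 × S_4

The vertices split by degree into {1, 2, 5, 7} (degree 5) and {3, 4, 6, 8, 9} (degree 4); every edge runs between the two parts, so G is the complete bipartite graph K_{4,5}. Automorphisms preserve the bipartition setwise (since the parts differ in size) and act as S_5 × S_4 within it; |Aut| = 2880.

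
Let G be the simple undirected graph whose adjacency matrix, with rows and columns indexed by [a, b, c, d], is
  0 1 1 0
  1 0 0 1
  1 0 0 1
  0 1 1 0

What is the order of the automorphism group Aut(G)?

G is 2-regular and bipartite on 2^2 = 4 vertices with girth 4; it is the hypercube graph Q_2. The symmetry group of the 2-cube is the hyperoctahedral group B_2 = Z_2 ≀ S_2, of order 2^2·2! = 8.

8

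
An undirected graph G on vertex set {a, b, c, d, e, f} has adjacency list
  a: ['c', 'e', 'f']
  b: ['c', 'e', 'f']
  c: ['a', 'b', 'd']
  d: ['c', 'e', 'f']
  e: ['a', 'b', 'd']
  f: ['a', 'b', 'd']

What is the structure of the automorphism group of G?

G is 3-regular and bipartite with parts {c, e, f} and {a, b, d} (each part is independent and every cross-pair is an edge), so G = K_{3,3}. Aut(K_{3,3}) is the wreath product S_3 ≀ Z_2: permute within each part, then optionally swap the parts; |Aut| = 2·(3!)² = 72.

(S_3 × S_3) ⋊ Z_2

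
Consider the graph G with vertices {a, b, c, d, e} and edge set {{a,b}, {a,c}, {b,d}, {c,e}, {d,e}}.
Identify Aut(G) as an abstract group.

the dihedral group of order 10

G is 2-regular and connected on 5 vertices, i.e. the cycle C_5. C_5 has 5 rotations and 5 reflections, so Aut(C_5) ≅ D_5 of order 10.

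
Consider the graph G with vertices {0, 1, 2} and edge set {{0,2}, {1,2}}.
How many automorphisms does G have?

2

The degree sequence is [1, 1, 2]; the two degree-1 vertices 0 and 1 are the ends of a path, so G = P_3. The only nontrivial automorphism of a path is the end-to-end reflection, so Aut(G) ≅ Z_2.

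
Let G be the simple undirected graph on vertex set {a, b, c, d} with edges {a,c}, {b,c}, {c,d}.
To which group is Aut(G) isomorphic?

S_3

Vertex c has degree 3 and every other vertex has degree 1, so G is the star K_{1,3} with centre c. The 3 leaves are pairwise interchangeable while the centre is fixed, giving Aut(G) = S_3.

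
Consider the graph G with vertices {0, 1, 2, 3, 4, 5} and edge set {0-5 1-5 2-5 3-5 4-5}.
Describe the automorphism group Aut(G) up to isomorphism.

the symmetric group on 5 letters

Vertex 5 has degree 5 and every other vertex has degree 1, so G is the star K_{1,5} with centre 5. The 5 leaves are pairwise interchangeable while the centre is fixed, giving Aut(G) = S_5.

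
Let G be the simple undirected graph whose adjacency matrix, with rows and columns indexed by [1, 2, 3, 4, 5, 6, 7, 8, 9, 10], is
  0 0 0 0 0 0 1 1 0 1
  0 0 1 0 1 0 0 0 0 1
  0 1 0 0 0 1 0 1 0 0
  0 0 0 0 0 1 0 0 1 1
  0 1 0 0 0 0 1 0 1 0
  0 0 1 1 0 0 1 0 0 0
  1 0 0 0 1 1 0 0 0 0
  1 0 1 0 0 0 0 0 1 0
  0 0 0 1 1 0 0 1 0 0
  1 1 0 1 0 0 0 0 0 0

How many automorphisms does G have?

G is 3-regular on 10 vertices with no triangles and no 4-cycles (girth 5): this is the Petersen graph. It is a classical fact that the Petersen graph has automorphism group S_5 (order 120), arising from its description as the Kneser graph K(5,2).

120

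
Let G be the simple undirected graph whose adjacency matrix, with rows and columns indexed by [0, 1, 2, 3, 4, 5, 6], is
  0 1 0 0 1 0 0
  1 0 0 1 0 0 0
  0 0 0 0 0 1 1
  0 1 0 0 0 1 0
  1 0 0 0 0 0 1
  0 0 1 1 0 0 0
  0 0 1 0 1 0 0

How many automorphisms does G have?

14

Every vertex has degree 2 and the graph is connected, so G is the 7-cycle C_7. The automorphisms of the 7-cycle are exactly the symmetries of a regular 7-gon: the dihedral group D_7, |D_7| = 14.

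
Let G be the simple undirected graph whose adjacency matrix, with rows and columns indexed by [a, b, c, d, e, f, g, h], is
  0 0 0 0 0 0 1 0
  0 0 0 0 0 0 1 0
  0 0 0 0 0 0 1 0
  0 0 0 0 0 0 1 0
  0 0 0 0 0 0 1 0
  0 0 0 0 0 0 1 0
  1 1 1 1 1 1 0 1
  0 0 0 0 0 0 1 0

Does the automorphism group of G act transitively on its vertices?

Vertex g is the only vertex of degree 7, so every automorphism fixes it; G is not vertex-transitive.

No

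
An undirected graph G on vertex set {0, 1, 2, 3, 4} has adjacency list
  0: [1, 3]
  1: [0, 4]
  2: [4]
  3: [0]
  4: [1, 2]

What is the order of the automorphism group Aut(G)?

2

The degree sequence is [2, 2, 1, 1, 2]; the two degree-1 vertices 2 and 3 are the ends of a path, so G = P_5. The only nontrivial automorphism of a path is the end-to-end reflection, so Aut(G) ≅ Z_2.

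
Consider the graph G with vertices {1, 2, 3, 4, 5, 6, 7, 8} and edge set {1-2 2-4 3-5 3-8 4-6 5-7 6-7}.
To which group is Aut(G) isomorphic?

C_2

The degree sequence is [1, 2, 2, 2, 2, 2, 2, 1]; the two degree-1 vertices 1 and 8 are the ends of a path, so G = P_8. The only nontrivial automorphism of a path is the end-to-end reflection, so Aut(G) ≅ Z_2.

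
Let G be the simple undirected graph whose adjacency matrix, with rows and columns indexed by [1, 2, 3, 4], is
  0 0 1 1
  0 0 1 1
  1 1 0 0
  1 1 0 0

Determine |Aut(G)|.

G is 2-regular and bipartite with parts {1, 2} and {3, 4} (each part is independent and every cross-pair is an edge), so G = K_{2,2}. Aut(K_{2,2}) is the wreath product S_2 ≀ Z_2: permute within each part, then optionally swap the parts; |Aut| = 2·(2!)² = 8.

8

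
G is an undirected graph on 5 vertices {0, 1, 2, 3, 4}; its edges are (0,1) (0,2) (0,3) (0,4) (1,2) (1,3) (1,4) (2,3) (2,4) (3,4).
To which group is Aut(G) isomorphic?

All 5 vertices are pairwise adjacent: G = K_5. Any permutation of the 5 vertices preserves K_5, so Aut(K_5) = S_5 of order 5! = 120.

the symmetric group on 5 letters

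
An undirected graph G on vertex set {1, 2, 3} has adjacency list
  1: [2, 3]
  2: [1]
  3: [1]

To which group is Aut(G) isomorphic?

the cyclic group of order 2

The degree sequence is [2, 1, 1]; the two degree-1 vertices 2 and 3 are the ends of a path, so G = P_3. A path has exactly one nontrivial symmetry — reversal — giving Aut(G) of order 2.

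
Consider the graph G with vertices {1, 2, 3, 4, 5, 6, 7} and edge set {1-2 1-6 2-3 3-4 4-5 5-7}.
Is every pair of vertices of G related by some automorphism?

Automorphisms preserve degree, but G has vertices of degree 1 and vertices of degree 2; no automorphism maps one to the other, so G is not vertex-transitive.

No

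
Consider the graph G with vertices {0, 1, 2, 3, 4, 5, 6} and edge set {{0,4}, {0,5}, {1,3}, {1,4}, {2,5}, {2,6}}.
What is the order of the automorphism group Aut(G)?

2

The degree sequence is [2, 2, 2, 1, 2, 2, 1]; the two degree-1 vertices 3 and 6 are the ends of a path, so G = P_7. A path has exactly one nontrivial symmetry — reversal — giving Aut(G) of order 2.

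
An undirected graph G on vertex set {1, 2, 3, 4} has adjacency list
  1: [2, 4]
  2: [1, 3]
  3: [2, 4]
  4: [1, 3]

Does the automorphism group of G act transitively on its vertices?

Yes

G is 2-regular and connected on 4 vertices, i.e. the cycle C_4. The automorphisms of the 4-cycle are exactly the symmetries of a regular 4-gon: the dihedral group D_4, |D_4| = 8. Under this action every vertex can be carried to every other, so G is vertex-transitive.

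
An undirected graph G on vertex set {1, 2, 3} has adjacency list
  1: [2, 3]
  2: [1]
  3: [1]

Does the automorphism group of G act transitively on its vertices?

Vertex 1 is the only vertex of degree 2, so every automorphism fixes it; G is not vertex-transitive.

No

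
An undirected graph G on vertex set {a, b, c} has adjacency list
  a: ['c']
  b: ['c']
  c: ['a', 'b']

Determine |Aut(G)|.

The degree sequence is [1, 1, 2]; the two degree-1 vertices a and b are the ends of a path, so G = P_3. The only nontrivial automorphism of a path is the end-to-end reflection, so Aut(G) ≅ Z_2.

2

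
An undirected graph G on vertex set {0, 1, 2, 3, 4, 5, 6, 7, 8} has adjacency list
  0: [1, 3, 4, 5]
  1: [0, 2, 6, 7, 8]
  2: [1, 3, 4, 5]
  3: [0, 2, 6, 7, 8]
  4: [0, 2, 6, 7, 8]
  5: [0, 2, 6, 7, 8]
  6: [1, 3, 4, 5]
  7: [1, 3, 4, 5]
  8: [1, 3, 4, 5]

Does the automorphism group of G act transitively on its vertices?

No

Automorphisms preserve degree, but G has vertices of degree 4 and vertices of degree 5; no automorphism maps one to the other, so G is not vertex-transitive.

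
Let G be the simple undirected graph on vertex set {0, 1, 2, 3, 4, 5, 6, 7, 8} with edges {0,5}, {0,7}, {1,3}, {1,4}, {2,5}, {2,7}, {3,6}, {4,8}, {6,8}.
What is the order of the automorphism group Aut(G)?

G has two connected components, {1, 3, 4, 6, 8} and {0, 2, 5, 7}; each is 2-regular, so G = C_5 ⊔ C_4. The components are non-isomorphic (different sizes), so Aut(G) = Aut(C_5) × Aut(C_4) = D_5 × D_4 of order 10·8 = 80.

80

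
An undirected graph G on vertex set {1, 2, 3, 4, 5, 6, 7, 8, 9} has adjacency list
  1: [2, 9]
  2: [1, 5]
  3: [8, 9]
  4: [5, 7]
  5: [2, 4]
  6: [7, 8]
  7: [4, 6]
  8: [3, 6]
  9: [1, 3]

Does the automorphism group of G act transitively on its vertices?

Yes

G is 2-regular and connected on 9 vertices, i.e. the cycle C_9. C_9 has 9 rotations and 9 reflections, so Aut(C_9) ≅ D_9 of order 18. Under this action every vertex can be carried to every other, so G is vertex-transitive.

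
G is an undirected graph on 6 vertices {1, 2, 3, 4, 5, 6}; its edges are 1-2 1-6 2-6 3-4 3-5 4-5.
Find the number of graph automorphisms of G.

G has two connected components, {3, 4, 5} and {1, 2, 6}; each is 2-regular, so G = C_3 ⊔ C_3. With two isomorphic components, Aut(G) = Aut(C_3) ≀ S_2 = (D_3 × D_3) ⋊ Z_2: permute each cycle by D_3, then optionally swap the two cycles. Order 2·(2·3)² = 72.

72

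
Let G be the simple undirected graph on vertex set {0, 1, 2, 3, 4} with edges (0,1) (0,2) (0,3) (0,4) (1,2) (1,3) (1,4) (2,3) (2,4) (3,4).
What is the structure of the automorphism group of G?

the symmetric group on 5 letters

All 5 vertices are pairwise adjacent: G = K_5. Any permutation of the 5 vertices preserves K_5, so Aut(K_5) = S_5 of order 5! = 120.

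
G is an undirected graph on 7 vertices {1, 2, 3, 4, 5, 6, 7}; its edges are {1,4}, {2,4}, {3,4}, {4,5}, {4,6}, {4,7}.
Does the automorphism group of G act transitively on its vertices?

Vertex 4 is the only vertex of degree 6, so every automorphism fixes it; G is not vertex-transitive.

No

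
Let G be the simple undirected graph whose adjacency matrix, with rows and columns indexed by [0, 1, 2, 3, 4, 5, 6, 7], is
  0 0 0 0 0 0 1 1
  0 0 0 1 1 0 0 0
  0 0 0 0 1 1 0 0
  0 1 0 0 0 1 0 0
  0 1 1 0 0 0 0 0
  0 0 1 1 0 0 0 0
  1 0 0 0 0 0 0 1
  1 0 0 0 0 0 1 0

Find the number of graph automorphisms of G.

G has two connected components, {1, 2, 3, 4, 5} and {0, 6, 7}; each is 2-regular, so G = C_5 ⊔ C_3. The components are non-isomorphic (different sizes), so Aut(G) = Aut(C_5) × Aut(C_3) = D_5 × D_3 of order 10·6 = 60.

60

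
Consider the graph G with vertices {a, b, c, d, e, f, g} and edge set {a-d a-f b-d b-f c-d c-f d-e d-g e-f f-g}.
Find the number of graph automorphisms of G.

The vertices split by degree into {d, f} (degree 5) and {a, b, c, e, g} (degree 2); every edge runs between the two parts, so G is the complete bipartite graph K_{2,5}. The parts have unequal sizes, so no automorphism swaps them; each part is permuted independently, giving S_5 × S_2 of order 5!·2! = 240.

240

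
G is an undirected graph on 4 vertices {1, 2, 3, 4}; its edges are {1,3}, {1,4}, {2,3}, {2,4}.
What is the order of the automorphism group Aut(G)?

8

G is 2-regular and bipartite on 2^2 = 4 vertices with girth 4; it is the hypercube graph Q_2. Aut(Q_2) consists of the signed permutations of the 2 coordinate axes: 2! permutations times 2^2 sign flips, so |Aut| = 2^2·2! = 8.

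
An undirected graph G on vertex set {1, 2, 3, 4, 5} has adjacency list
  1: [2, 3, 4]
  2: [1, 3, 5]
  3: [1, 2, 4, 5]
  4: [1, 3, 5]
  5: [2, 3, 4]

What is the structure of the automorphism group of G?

Vertex 3 is the unique vertex of degree 4; the remaining 4 vertices each have degree 3 and induce a cycle, so G is the wheel on 5 vertices with hub 3. Every automorphism fixes the hub and acts on the rim 4-cycle, so Aut(G) ≅ Aut(C_4) = D_4 of order 8.

the dihedral group of order 8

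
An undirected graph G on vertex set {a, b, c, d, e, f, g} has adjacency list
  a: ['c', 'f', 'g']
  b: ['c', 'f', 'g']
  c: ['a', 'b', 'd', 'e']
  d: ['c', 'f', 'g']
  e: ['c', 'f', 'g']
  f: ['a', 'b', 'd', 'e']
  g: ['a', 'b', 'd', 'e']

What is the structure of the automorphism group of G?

The vertices split by degree into {c, f, g} (degree 4) and {a, b, d, e} (degree 3); every edge runs between the two parts, so G is the complete bipartite graph K_{3,4}. The parts have unequal sizes, so no automorphism swaps them; each part is permuted independently, giving S_4 × S_3 of order 4!·3! = 144.

S_4 × S_3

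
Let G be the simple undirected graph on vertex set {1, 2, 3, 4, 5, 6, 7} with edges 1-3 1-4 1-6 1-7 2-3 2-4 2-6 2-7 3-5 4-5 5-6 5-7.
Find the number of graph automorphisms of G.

The vertices split by degree into {1, 2, 5} (degree 4) and {3, 4, 6, 7} (degree 3); every edge runs between the two parts, so G is the complete bipartite graph K_{3,4}. Automorphisms preserve the bipartition setwise (since the parts differ in size) and act as S_3 × S_4 within it; |Aut| = 144.

144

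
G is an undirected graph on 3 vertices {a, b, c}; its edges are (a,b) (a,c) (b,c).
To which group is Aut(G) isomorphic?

All 3 vertices are pairwise adjacent: G = K_3. Every bijection on the vertex set is an automorphism of K_3; hence Aut(K_3) ≅ S_3, order 6.

the symmetric group on 3 letters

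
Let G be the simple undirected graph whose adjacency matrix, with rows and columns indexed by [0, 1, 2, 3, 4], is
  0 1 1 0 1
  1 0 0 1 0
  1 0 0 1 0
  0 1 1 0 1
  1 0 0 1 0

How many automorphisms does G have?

12

The vertices split by degree into {0, 3} (degree 3) and {1, 2, 4} (degree 2); every edge runs between the two parts, so G is the complete bipartite graph K_{2,3}. Automorphisms preserve the bipartition setwise (since the parts differ in size) and act as S_2 × S_3 within it; |Aut| = 12.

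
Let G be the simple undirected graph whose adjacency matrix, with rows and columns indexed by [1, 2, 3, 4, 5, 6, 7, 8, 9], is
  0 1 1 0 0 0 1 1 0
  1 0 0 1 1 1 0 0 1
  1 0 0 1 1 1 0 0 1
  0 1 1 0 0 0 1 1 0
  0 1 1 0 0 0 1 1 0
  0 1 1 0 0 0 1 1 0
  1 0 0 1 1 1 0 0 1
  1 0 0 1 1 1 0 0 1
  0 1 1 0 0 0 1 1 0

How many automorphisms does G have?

The vertices split by degree into {2, 3, 7, 8} (degree 5) and {1, 4, 5, 6, 9} (degree 4); every edge runs between the two parts, so G is the complete bipartite graph K_{4,5}. Automorphisms preserve the bipartition setwise (since the parts differ in size) and act as S_4 × S_5 within it; |Aut| = 2880.

2880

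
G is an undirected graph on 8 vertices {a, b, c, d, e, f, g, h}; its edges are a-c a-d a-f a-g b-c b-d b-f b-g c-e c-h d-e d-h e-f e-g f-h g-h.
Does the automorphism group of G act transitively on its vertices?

G is 4-regular and bipartite with parts {c, d, f, g} and {a, b, e, h} (each part is independent and every cross-pair is an edge), so G = K_{4,4}. Aut(K_{4,4}) is the wreath product S_4 ≀ Z_2: permute within each part, then optionally swap the parts; |Aut| = 2·(4!)² = 1152. This group acts transitively on the 8 vertices.

Yes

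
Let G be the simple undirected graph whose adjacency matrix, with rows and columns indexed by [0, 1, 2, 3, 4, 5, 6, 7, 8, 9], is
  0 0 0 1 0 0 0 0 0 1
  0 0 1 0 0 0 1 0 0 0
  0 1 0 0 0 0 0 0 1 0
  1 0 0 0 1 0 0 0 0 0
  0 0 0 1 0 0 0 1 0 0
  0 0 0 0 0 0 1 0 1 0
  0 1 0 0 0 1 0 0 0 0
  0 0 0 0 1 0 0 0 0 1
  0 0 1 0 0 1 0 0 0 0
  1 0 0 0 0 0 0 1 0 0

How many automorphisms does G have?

200

G has two connected components, {0, 3, 4, 7, 9} and {1, 2, 5, 6, 8}; each is 2-regular, so G = C_5 ⊔ C_5. With two isomorphic components, Aut(G) = Aut(C_5) ≀ S_2 = (D_5 × D_5) ⋊ Z_2: permute each cycle by D_5, then optionally swap the two cycles. Order 2·(2·5)² = 200.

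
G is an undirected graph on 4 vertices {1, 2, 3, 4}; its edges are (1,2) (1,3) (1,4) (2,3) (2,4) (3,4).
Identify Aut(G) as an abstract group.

S_4

All 4 vertices are pairwise adjacent: G = K_4. Every bijection on the vertex set is an automorphism of K_4; hence Aut(K_4) ≅ S_4, order 24.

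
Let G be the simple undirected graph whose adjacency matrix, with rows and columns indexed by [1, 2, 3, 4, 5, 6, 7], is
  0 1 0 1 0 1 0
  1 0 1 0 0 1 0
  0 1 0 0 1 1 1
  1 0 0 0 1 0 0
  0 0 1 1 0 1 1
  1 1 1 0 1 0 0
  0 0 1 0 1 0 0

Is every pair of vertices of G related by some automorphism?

No

Automorphisms preserve degree, but G has vertices of degree 2 and vertices of degree 4; no automorphism maps one to the other, so G is not vertex-transitive.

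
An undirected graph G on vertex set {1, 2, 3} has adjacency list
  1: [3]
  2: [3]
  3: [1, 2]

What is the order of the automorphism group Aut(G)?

2

The degree sequence is [1, 1, 2]; the two degree-1 vertices 1 and 2 are the ends of a path, so G = P_3. The only nontrivial automorphism of a path is the end-to-end reflection, so Aut(G) ≅ Z_2.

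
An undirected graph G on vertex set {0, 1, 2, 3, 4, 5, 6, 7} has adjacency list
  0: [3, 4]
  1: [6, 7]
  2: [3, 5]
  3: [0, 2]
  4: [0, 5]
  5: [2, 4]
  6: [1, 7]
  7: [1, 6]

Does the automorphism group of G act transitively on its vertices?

G has two connected components, {0, 2, 3, 4, 5} and {1, 6, 7}; each is 2-regular, so G = C_5 ⊔ C_3. The orbit of 0 under Aut(G) is {0, 2, 3, 4, 5}, which does not contain 1, so G is not vertex-transitive.

No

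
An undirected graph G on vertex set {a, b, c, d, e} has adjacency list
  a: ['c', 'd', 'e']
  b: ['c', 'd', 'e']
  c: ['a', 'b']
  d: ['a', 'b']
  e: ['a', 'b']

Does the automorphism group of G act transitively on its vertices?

Automorphisms preserve degree, but G has vertices of degree 2 and vertices of degree 3; no automorphism maps one to the other, so G is not vertex-transitive.

No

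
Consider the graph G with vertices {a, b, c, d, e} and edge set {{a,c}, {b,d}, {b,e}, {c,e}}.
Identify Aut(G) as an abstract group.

The degree sequence is [1, 2, 2, 1, 2]; the two degree-1 vertices a and d are the ends of a path, so G = P_5. The only nontrivial automorphism of a path is the end-to-end reflection, so Aut(G) ≅ Z_2.

the cyclic group of order 2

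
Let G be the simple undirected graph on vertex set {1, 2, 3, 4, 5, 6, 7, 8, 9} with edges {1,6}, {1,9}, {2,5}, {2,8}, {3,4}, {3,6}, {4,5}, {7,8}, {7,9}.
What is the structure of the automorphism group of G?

the dihedral group of order 18

Every vertex has degree 2 and the graph is connected, so G is the 9-cycle C_9. The automorphisms of the 9-cycle are exactly the symmetries of a regular 9-gon: the dihedral group D_9, |D_9| = 18.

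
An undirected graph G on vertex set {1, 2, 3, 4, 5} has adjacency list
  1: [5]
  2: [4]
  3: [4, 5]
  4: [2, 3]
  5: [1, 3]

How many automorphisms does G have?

2

The degree sequence is [1, 1, 2, 2, 2]; the two degree-1 vertices 1 and 2 are the ends of a path, so G = P_5. The only nontrivial automorphism of a path is the end-to-end reflection, so Aut(G) ≅ Z_2.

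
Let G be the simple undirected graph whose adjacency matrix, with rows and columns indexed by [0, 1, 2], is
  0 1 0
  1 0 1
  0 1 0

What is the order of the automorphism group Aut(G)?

2

The degree sequence is [1, 2, 1]; the two degree-1 vertices 0 and 2 are the ends of a path, so G = P_3. A path has exactly one nontrivial symmetry — reversal — giving Aut(G) of order 2.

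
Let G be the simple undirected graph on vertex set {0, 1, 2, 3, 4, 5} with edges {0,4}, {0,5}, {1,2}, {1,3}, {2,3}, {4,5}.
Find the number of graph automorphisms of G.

72

G has two connected components, {0, 4, 5} and {1, 2, 3}; each is 2-regular, so G = C_3 ⊔ C_3. Aut of a disjoint union of two copies of C_3 is the wreath product D_3 ≀ Z_2, of order 2·6² = 72.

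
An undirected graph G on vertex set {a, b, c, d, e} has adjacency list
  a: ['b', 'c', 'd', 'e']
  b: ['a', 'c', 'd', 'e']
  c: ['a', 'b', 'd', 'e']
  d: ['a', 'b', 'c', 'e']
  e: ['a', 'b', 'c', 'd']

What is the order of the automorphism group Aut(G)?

120

Every vertex has degree 4, so G is the complete graph K_5. Any permutation of the 5 vertices preserves K_5, so Aut(K_5) = S_5 of order 5! = 120.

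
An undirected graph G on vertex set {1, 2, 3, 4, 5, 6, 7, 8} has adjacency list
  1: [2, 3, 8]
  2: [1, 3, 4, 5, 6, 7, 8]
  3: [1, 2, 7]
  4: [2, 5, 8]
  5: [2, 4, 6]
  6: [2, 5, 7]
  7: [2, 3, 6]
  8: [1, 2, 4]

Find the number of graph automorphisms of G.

Vertex 2 is the unique vertex of degree 7; the remaining 7 vertices each have degree 3 and induce a cycle, so G is the wheel on 8 vertices with hub 2. With the hub fixed, the remaining symmetry is that of the rim cycle C_7, giving the dihedral group D_7.

14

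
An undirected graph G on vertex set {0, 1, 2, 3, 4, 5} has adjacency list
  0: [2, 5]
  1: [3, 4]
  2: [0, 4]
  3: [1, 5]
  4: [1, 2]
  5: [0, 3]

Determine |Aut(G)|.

Every vertex has degree 2 and the graph is connected, so G is the 6-cycle C_6. C_6 has 6 rotations and 6 reflections, so Aut(C_6) ≅ D_6 of order 12.

12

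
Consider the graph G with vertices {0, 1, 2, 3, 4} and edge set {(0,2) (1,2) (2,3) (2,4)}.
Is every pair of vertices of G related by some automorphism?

No

Vertex 2 is the only vertex of degree 4, so every automorphism fixes it; G is not vertex-transitive.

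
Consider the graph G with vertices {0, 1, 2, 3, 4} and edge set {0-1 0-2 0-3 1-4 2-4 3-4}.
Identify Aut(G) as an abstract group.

The vertices split by degree into {0, 4} (degree 3) and {1, 2, 3} (degree 2); every edge runs between the two parts, so G is the complete bipartite graph K_{2,3}. The parts have unequal sizes, so no automorphism swaps them; each part is permuted independently, giving S_2 × S_3 of order 2!·3! = 12.

S_2 × S_3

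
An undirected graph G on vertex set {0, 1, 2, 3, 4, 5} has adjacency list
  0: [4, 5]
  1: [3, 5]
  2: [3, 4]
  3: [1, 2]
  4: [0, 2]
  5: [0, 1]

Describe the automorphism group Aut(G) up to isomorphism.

the dihedral group of order 12

Every vertex has degree 2 and the graph is connected, so G is the 6-cycle C_6. C_6 has 6 rotations and 6 reflections, so Aut(C_6) ≅ D_6 of order 12.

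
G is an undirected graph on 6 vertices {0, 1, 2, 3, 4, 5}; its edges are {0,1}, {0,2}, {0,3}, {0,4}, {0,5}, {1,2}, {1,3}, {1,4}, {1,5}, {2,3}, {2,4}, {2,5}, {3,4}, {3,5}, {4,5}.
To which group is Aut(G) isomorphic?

All 6 vertices are pairwise adjacent: G = K_6. Every bijection on the vertex set is an automorphism of K_6; hence Aut(K_6) ≅ S_6, order 720.

the symmetric group on 6 letters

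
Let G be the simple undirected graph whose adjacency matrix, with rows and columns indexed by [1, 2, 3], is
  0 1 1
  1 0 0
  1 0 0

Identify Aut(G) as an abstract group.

The degree sequence is [2, 1, 1]; the two degree-1 vertices 2 and 3 are the ends of a path, so G = P_3. The only nontrivial automorphism of a path is the end-to-end reflection, so Aut(G) ≅ Z_2.

Z_2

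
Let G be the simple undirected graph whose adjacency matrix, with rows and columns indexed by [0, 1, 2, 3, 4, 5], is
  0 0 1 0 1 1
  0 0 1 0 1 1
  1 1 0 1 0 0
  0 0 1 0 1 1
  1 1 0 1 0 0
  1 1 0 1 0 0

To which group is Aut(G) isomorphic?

(S_3 × S_3) ⋊ Z_2

G is 3-regular and bipartite with parts {0, 1, 3} and {2, 4, 5} (each part is independent and every cross-pair is an edge), so G = K_{3,3}. Aut(K_{3,3}) is the wreath product S_3 ≀ Z_2: permute within each part, then optionally swap the parts; |Aut| = 2·(3!)² = 72.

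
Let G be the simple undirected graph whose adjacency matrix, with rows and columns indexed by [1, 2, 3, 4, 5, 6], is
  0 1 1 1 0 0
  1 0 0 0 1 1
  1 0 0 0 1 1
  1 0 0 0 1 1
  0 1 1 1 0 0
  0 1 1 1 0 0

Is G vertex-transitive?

G is 3-regular and bipartite with parts {2, 3, 4} and {1, 5, 6} (each part is independent and every cross-pair is an edge), so G = K_{3,3}. Each part can be permuted independently (S_3 × S_3) and the two equal-size parts can also be swapped, giving (S_3 × S_3) ⋊ Z_2 of order 2·(3!)² = 72. This group acts transitively on the 6 vertices.

Yes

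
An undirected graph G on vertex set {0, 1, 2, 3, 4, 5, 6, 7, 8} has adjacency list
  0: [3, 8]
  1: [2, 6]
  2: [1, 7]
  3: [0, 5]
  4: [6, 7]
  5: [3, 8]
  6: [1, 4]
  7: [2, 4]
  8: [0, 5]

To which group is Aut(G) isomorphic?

D_4 × D_5

G has two connected components, {1, 2, 4, 6, 7} and {0, 3, 5, 8}; each is 2-regular, so G = C_5 ⊔ C_4. The components are non-isomorphic (different sizes), so Aut(G) = Aut(C_4) × Aut(C_5) = D_4 × D_5 of order 8·10 = 80.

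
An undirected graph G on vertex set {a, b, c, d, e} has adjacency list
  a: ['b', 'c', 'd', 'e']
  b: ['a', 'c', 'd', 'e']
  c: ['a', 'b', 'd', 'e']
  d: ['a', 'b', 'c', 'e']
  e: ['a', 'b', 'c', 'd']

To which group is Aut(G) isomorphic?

Every vertex has degree 4, so G is the complete graph K_5. Any permutation of the 5 vertices preserves K_5, so Aut(K_5) = S_5 of order 5! = 120.

S_5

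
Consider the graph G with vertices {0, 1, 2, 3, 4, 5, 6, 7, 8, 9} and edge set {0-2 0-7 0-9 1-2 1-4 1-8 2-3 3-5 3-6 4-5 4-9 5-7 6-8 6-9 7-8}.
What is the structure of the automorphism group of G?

G is 3-regular on 10 vertices with no triangles and no 4-cycles (girth 5): this is the Petersen graph. It is a classical fact that the Petersen graph has automorphism group S_5 (order 120), arising from its description as the Kneser graph K(5,2).

the symmetric group S_5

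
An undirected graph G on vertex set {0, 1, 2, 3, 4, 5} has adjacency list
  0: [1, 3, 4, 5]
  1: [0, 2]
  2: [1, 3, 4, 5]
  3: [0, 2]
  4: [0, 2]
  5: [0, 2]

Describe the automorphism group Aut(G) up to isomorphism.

The vertices split by degree into {0, 2} (degree 4) and {1, 3, 4, 5} (degree 2); every edge runs between the two parts, so G is the complete bipartite graph K_{2,4}. Automorphisms preserve the bipartition setwise (since the parts differ in size) and act as S_2 × S_4 within it; |Aut| = 48.

S_2 × S_4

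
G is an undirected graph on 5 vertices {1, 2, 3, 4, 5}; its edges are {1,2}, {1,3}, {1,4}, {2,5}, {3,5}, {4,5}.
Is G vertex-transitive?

Automorphisms preserve degree, but G has vertices of degree 2 and vertices of degree 3; no automorphism maps one to the other, so G is not vertex-transitive.

No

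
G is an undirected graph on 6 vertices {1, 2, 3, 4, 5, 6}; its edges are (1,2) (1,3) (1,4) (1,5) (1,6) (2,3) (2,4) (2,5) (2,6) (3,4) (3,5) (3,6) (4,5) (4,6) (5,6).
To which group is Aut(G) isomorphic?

S_6

Every vertex has degree 5, so G is the complete graph K_6. Any permutation of the 6 vertices preserves K_6, so Aut(K_6) = S_6 of order 6! = 720.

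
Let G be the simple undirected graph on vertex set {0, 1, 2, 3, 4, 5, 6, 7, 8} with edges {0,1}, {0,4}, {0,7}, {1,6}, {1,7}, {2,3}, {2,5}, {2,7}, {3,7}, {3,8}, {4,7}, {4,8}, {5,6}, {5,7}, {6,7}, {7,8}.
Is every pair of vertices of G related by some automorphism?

No

Vertex 7 is the only vertex of degree 8, so every automorphism fixes it; G is not vertex-transitive.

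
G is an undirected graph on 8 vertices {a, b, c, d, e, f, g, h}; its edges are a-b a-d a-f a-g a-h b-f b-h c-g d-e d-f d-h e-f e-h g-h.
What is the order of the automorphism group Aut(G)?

Degrees alone do not determine every vertex (e.g. a and h both have degree 5), but their neighbour-degree multisets differ: N(a) has degrees [3, 3, 4, 4, 5] while N(h) has degrees [3, 3, 3, 4, 5]. Repeating this refinement separates all vertices, so the only automorphism is the identity.

1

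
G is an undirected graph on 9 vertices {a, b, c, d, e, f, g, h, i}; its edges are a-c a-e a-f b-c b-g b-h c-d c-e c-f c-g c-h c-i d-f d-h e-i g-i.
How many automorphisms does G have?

Vertex c is the unique vertex of degree 8; the remaining 8 vertices each have degree 3 and induce a cycle, so G is the wheel on 9 vertices with hub c. Every automorphism fixes the hub and acts on the rim 8-cycle, so Aut(G) ≅ Aut(C_8) = D_8 of order 16.

16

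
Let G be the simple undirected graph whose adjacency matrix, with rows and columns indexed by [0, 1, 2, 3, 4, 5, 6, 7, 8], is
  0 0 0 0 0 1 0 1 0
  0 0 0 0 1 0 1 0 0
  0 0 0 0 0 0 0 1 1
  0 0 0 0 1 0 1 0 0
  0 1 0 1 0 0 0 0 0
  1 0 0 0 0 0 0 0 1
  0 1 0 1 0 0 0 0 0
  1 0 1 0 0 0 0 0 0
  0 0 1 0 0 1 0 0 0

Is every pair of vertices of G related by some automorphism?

G has two connected components, {0, 2, 5, 7, 8} and {1, 3, 4, 6}; each is 2-regular, so G = C_5 ⊔ C_4. The orbit of 0 under Aut(G) is {0, 2, 5, 7, 8}, which does not contain 1, so G is not vertex-transitive.

No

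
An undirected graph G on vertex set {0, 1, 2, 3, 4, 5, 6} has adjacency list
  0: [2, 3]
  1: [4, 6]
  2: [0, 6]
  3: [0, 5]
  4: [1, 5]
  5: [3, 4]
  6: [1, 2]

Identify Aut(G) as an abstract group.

the dihedral group of order 14

Every vertex has degree 2 and the graph is connected, so G is the 7-cycle C_7. C_7 has 7 rotations and 7 reflections, so Aut(C_7) ≅ D_7 of order 14.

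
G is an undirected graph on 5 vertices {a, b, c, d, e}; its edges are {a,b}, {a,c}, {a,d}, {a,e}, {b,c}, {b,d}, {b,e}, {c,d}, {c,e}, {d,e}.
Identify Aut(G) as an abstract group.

All 5 vertices are pairwise adjacent: G = K_5. Every bijection on the vertex set is an automorphism of K_5; hence Aut(K_5) ≅ S_5, order 120.

S_5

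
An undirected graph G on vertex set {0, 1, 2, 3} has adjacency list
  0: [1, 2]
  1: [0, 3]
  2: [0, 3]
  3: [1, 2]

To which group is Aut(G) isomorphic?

S_2 ≀ Z_2

G is 2-regular and bipartite with parts {0, 3} and {1, 2} (each part is independent and every cross-pair is an edge), so G = K_{2,2}. Aut(K_{2,2}) is the wreath product S_2 ≀ Z_2: permute within each part, then optionally swap the parts; |Aut| = 2·(2!)² = 8.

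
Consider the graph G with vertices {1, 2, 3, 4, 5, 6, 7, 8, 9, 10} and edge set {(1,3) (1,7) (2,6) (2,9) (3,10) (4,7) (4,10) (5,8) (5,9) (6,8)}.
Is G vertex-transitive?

Yes

G has two connected components, {1, 3, 4, 7, 10} and {2, 5, 6, 8, 9}; each is 2-regular, so G = C_5 ⊔ C_5. With two isomorphic components, Aut(G) = Aut(C_5) ≀ S_2 = (D_5 × D_5) ⋊ Z_2: permute each cycle by D_5, then optionally swap the two cycles. Order 2·(2·5)² = 200. This group acts transitively on the 10 vertices.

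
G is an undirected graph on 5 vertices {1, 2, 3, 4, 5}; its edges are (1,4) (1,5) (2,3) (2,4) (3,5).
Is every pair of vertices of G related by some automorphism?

Yes

G is 2-regular and connected on 5 vertices, i.e. the cycle C_5. The automorphisms of the 5-cycle are exactly the symmetries of a regular 5-gon: the dihedral group D_5, |D_5| = 10. Under this action every vertex can be carried to every other, so G is vertex-transitive.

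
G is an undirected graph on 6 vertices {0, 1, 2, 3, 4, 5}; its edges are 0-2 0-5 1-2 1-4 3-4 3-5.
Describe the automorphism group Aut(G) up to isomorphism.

G is 2-regular and connected on 6 vertices, i.e. the cycle C_6. C_6 has 6 rotations and 6 reflections, so Aut(C_6) ≅ D_6 of order 12.

the dihedral group of order 12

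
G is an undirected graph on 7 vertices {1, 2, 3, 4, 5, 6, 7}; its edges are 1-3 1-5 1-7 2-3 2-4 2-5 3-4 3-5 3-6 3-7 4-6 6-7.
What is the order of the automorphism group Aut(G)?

Vertex 3 is the unique vertex of degree 6; the remaining 6 vertices each have degree 3 and induce a cycle, so G is the wheel on 7 vertices with hub 3. Every automorphism fixes the hub and acts on the rim 6-cycle, so Aut(G) ≅ Aut(C_6) = D_6 of order 12.

12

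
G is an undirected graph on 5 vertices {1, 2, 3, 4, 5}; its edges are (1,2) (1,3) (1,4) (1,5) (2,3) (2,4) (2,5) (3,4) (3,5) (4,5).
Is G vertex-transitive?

Yes

Every vertex has degree 4, so G is the complete graph K_5. Every bijection on the vertex set is an automorphism of K_5; hence Aut(K_5) ≅ S_5, order 120. This group acts transitively on the 5 vertices.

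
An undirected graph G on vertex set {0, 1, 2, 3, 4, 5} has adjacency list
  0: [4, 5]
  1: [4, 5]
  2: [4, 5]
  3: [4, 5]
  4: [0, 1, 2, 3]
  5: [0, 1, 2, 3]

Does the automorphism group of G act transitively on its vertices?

No

Automorphisms preserve degree, but G has vertices of degree 2 and vertices of degree 4; no automorphism maps one to the other, so G is not vertex-transitive.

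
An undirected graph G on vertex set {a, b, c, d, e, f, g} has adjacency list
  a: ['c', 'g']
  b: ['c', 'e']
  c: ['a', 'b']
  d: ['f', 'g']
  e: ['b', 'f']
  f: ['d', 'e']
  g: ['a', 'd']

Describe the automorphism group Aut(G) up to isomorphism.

Every vertex has degree 2 and the graph is connected, so G is the 7-cycle C_7. C_7 has 7 rotations and 7 reflections, so Aut(C_7) ≅ D_7 of order 14.

the dihedral group of order 14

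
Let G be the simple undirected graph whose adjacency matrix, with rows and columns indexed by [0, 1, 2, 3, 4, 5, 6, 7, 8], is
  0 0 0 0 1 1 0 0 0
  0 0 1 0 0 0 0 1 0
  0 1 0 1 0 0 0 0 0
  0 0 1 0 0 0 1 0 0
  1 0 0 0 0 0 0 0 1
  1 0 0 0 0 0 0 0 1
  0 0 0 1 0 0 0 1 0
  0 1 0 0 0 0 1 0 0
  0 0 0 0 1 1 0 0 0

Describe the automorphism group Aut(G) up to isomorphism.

G has two connected components, {1, 2, 3, 6, 7} and {0, 4, 5, 8}; each is 2-regular, so G = C_5 ⊔ C_4. The components are non-isomorphic (different sizes), so Aut(G) = Aut(C_4) × Aut(C_5) = D_4 × D_5 of order 8·10 = 80.

D_4 × D_5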